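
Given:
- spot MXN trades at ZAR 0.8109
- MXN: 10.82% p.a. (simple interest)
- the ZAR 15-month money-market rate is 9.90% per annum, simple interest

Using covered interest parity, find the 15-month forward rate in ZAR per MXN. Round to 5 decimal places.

T = 15/12 years.
Growth of 1 ZAR over T: 1 + 0.0990×15/12 = 1.123750.
MXN growth factor: 1 + 0.1082×15/12 = 1.135250.
CIP: F = S · (grow ZAR)/(grow MXN) = 0.8109 × 1.123750/1.135250 = 0.8026856 ZAR per MXN.

0.80269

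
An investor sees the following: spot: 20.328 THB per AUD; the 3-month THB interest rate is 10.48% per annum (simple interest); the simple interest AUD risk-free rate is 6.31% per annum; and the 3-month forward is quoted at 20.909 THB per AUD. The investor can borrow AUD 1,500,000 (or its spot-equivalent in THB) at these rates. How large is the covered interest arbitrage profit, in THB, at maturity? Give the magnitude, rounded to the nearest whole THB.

T = 3/12 years.
Invest the AUD and cover forward: 1,500,000 × 1.015775 × 20.909 = THB 31,858,259.21.
Convert at spot and invest in THB: 1,500,000 × 20.328 × 1.026200 = THB 31,290,890.40.
The quoted forward overvalues AUD, so borrow THB, buy AUD at spot, deposit the AUD at 6.31%, and sell the proceeds forward at 20.909.
Profit = 31,858,259.21 − 31,290,890.40 = THB 567,369.

THB 567,369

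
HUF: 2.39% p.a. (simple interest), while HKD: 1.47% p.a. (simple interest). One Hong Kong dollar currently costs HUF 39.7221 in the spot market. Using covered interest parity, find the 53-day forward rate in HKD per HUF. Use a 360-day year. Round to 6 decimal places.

0.025141

T = 53/360 years.
Growth of 1 HUF over T: 1 + 0.0239×53/360 = 1.0035186.
HKD accumulates by 1 + 0.0147×53/360 = 1.0021642.
Forward (HUF per HKD) = 39.7221 × 1.0035186 / 1.0021642 = 39.77578.
Quoted the other way: 1/39.77578 = 0.025141 HKD per HUF.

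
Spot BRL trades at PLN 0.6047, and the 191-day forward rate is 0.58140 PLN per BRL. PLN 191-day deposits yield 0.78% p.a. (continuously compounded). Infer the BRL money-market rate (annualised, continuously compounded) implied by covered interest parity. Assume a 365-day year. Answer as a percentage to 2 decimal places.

T = 191/365 years.
CIP gives F = S · g_PLN/g_BRL, so g_PLN/g_BRL = 0.5814/0.6047 = 0.9614685.
The PLN side grows by e^(0.0078×191/365) = 1.004090.
That pins the BRL growth at 1.0443296.
r = ln(1.0443296)/(191/365) = 0.082890 → 8.29%.

8.29%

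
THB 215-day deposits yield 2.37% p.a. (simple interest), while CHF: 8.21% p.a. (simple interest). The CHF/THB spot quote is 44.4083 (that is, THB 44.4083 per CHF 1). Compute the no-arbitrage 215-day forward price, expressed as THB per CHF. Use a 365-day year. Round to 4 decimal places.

42.9511

T = 215/365 years.
THB growth factor: 1 + 0.0237×215/365 = 1.01396027.
CHF growth factor: 1 + 0.0821×215/365 = 1.04836027.
CIP: F = S · (grow THB)/(grow CHF) = 44.4083 × 1.01396027/1.04836027 = 42.951124 THB per CHF.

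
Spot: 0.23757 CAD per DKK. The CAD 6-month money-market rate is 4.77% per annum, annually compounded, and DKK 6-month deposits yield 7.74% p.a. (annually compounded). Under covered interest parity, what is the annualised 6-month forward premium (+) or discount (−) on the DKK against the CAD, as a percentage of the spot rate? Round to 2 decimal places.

-2.78%

T = 6/12 years.
F = S · g_CAD/g_DKK = 0.23757 × 1.0235722/1.0379788 = 0.23427265.
(F − S)/S ÷ T = (0.23427265 − 0.23757)/0.23757/(6/12) = -0.027759 → -2.78%.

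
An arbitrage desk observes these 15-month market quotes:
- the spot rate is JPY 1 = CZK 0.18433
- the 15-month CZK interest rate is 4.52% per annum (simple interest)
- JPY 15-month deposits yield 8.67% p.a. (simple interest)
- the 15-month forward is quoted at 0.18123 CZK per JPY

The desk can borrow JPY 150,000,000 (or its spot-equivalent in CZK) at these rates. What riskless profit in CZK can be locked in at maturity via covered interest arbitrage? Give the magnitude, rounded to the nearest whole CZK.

CZK 918,923

T = 15/12 years.
Invest the JPY and cover forward: 150,000,000 × 1.108375 × 0.18123 = CZK 30,130,620.19.
Convert at spot and invest in CZK: 150,000,000 × 0.18433 × 1.056500 = CZK 29,211,696.75.
The quoted forward overvalues JPY, so borrow CZK, buy JPY at spot, deposit the JPY at 8.67%, and sell the proceeds forward at 0.18123.
The gap between the two covered legs is CZK 918,923.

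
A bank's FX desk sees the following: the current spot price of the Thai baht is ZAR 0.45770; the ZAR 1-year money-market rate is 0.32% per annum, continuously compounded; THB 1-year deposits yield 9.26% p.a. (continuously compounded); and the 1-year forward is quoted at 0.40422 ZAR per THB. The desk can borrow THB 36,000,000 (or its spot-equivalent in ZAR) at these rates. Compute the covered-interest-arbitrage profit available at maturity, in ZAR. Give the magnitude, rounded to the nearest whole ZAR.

T = 1 year.
Keep in THB, deliver into the forward: 36,000,000·1.0970228384·0.40422 = ZAR 15,963,788.58.
Swap to ZAR now, deposit: 36,000,000·0.45770·1.0032051255 = ZAR 16,530,011.49.
The quoted forward undervalues THB, so borrow THB, convert to ZAR at spot, deposit the ZAR at 0.32%, and buy THB forward at 0.40422 to cover the loan.
Arbitrage profit = |15,963,788.58 − 16,530,011.49| = ZAR 566,223.

ZAR 566,223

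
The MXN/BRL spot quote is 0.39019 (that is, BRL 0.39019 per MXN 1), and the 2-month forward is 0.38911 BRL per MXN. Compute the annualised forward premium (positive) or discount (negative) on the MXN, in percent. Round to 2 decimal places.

-1.66%

T = 2/12 years.
Period premium: (0.38911 − 0.39019)/0.39019 = -0.0027679.
Annualise by dividing by T: -0.0027679 / (2/12) = -0.016607 → -1.66%.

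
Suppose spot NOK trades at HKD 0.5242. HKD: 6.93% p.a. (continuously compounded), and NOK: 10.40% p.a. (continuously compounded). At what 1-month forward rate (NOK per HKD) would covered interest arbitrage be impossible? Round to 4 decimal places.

T = 1/12 years.
HKD growth factor: e^(0.0693×1/12) = 1.0057917.
Growth of 1 NOK over T: e^(0.1040×1/12) = 1.0087043.
Forward (HKD per NOK) = 0.5242 × 1.0057917 / 1.0087043 = 0.5226864.
Quoted the other way: 1/0.5226864 = 1.9132 NOK per HKD.

1.9132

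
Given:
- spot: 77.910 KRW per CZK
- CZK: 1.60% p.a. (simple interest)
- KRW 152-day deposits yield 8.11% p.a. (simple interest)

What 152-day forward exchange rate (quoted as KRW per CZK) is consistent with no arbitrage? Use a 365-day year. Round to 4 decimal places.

T = 152/365 years.
Growth of 1 KRW over T: 1 + 0.0811×152/365 = 1.03377315.
CZK growth factor: 1 + 0.0160×152/365 = 1.00666301.
So F = 77.91 × 1.03377315 / 1.00666301 = 80.008171 (KRW/CZK).

80.0082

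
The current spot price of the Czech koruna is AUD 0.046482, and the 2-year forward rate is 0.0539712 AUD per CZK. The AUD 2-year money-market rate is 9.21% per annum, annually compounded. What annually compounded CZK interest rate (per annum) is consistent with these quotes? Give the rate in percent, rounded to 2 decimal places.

T = 2 years.
CIP gives F = S · g_AUD/g_CZK, so g_AUD/g_CZK = 0.0539712/0.046482 = 1.1611204.
The AUD side grows by (1 + 0.0921)^2 = 1.1926824.
So the CZK growth factor = 1.0271824.
Annualise: 1.0271824^(1/2) − 1 = 0.013500 = 1.35%.

1.35%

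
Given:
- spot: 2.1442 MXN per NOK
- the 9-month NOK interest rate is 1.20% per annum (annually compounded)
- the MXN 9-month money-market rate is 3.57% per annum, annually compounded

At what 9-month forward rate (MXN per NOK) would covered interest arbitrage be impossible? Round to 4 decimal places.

T = 9/12 years.
MXN growth factor: (1 + 0.0357)^(9/12) = 1.0266573.
NOK accumulates by (1 + 0.0120)^(9/12) = 1.0089866.
CIP: F = S · (grow MXN)/(grow NOK) = 2.1442 × 1.0266573/1.0089866 = 2.181752 MXN per NOK.

2.1818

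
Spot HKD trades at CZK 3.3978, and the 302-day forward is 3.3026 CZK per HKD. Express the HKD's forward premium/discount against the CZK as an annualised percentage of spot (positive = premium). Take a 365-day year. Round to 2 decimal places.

-3.39%

T = 302/365 years.
Period premium: (3.3026 − 3.3978)/3.3978 = -0.0280181.
×(1/T) gives -3.39% p.a.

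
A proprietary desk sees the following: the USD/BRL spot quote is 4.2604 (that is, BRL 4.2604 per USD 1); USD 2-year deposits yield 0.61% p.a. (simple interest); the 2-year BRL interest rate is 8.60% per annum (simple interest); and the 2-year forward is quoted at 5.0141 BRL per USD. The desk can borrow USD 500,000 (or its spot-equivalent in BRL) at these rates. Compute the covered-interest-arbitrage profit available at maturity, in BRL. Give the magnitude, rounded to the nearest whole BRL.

BRL 41,042

T = 2 years.
Route A — deposit USD, sell forward: 500,000 × 1.012200 × 5.0141 = BRL 2,537,636.01.
Route B — convert at spot, deposit BRL: 500,000 × 4.2604 × 1.172000 = BRL 2,496,594.40.
The quoted forward overvalues USD, so borrow BRL, buy USD at spot, deposit the USD at 0.61%, and sell the proceeds forward at 5.0141.
Arbitrage profit = |2,537,636.01 − 2,496,594.40| = BRL 41,042.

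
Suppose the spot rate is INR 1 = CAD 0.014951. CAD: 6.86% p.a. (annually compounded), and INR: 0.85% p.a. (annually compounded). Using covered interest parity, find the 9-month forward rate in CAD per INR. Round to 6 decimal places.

T = 9/12 years.
Growth of 1 CAD over T: (1 + 0.0686)^(9/12) = 1.051021.
INR growth factor: (1 + 0.0085)^(9/12) = 1.0063683.
CIP: F = S · (grow CAD)/(grow INR) = 0.014951 × 1.051021/1.0063683 = 0.01561438 CAD per INR.

0.015614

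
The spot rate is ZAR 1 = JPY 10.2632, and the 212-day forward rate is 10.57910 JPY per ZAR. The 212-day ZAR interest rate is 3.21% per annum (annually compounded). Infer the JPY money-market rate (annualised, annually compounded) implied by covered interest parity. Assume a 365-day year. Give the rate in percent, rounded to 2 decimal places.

T = 212/365 years.
F/S = 10.5791/10.2632 = 1.0307799 = (growth of JPY) / (growth of ZAR).
The ZAR side grows by (1 + 0.0321)^(212/365) = 1.0185208.
That pins the JPY growth at 1.0498708.
r = 1.0498708^(365/212) − 1 = 0.087401 → 8.74%.

8.74%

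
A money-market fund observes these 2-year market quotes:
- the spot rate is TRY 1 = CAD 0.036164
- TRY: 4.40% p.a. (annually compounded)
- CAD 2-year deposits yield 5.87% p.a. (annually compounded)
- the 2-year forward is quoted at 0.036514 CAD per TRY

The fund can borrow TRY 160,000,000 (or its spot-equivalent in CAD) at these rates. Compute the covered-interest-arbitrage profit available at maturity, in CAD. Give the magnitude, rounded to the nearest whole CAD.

T = 2 years.
Keep in TRY, deliver into the forward: 160,000,000·1.089936·0.036514 = CAD 6,367,667.70.
Swap to CAD now, deposit: 160,000,000·0.036164·1.12084569 = CAD 6,485,482.17.
The quoted forward undervalues TRY, so borrow TRY, convert to CAD at spot, deposit the CAD at 5.87%, and buy TRY forward at 0.036514 to cover the loan.
The gap between the two covered legs is CAD 117,814.

CAD 117,814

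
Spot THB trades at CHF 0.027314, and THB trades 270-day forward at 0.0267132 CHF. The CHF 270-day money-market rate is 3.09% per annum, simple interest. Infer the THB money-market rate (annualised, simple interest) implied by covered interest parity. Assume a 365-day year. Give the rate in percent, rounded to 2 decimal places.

6.20%

T = 270/365 years.
CIP gives F = S · g_CHF/g_THB, so g_CHF/g_THB = 0.0267132/0.027314 = 0.9780040.
The CHF side grows by 1 + 0.0309×270/365 = 1.0228575.
Hence g_THB = 1.0458623.
r = (1.0458623 − 1)/(270/365) = 0.061999 → 6.20%.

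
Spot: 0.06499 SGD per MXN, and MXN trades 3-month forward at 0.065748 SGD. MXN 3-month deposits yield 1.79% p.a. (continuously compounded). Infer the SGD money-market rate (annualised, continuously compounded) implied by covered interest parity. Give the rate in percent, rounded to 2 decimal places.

6.43%

T = 3/12 years.
By CIP, F/S equals the SGD-to-MXN growth ratio: 0.065748/0.06499 = 1.0116633.
MXN growth factor: e^(0.0179×3/12) = 1.004485.
Hence g_SGD = 1.0162006.
r = ln(1.0162006)/(3/12) = 0.064283 → 6.43%.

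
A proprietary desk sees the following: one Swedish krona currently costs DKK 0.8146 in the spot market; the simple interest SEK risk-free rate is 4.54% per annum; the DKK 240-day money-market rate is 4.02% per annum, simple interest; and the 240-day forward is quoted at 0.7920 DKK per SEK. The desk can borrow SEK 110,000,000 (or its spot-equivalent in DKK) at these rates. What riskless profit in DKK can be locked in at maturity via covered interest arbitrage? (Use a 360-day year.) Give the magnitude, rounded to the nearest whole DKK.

DKK 2,250,609

T = 240/360 years.
Invest the SEK and cover forward: 110,000,000 × 1.0302666667 × 0.7920 = DKK 89,756,832.00.
Convert at spot and invest in DKK: 110,000,000 × 0.8146 × 1.026800 = DKK 92,007,440.80.
The quoted forward undervalues SEK, so borrow SEK, convert to DKK at spot, deposit the DKK at 4.02%, and buy SEK forward at 0.7920 to cover the loan.
The gap between the two covered legs is DKK 2,250,609.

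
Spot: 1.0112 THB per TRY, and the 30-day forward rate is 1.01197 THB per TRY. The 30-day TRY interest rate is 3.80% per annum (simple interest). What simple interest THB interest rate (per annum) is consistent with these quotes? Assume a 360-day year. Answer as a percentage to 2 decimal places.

4.72%

T = 30/360 years.
F/S = 1.01197/1.0112 = 1.0007615 = (growth of THB) / (growth of TRY).
The TRY side grows by 1 + 0.0380×30/360 = 1.0031667.
So the THB growth factor = 1.0039306.
(1.0039306 − 1)/T = 0.047167, i.e. 4.72%.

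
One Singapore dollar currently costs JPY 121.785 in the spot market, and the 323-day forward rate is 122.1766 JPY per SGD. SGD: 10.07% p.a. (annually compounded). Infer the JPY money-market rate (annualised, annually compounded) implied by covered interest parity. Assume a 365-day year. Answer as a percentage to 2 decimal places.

10.47%

T = 323/365 years.
By CIP, F/S equals the JPY-to-SGD growth ratio: 122.1766/121.785 = 1.0032155.
The SGD side grows by (1 + 0.1007)^(323/365) = 1.0886147.
So the JPY growth factor = 1.0921151.
r = 1.0921151^(365/323) − 1 = 0.104700 → 10.47%.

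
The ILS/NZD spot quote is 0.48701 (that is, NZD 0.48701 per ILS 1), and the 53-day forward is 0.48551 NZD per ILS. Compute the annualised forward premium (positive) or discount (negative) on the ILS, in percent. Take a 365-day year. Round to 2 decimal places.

-2.12%

T = 53/365 years.
ILS trades forward at -0.30800% vs spot over the period.
Annualise by dividing by T: -0.0030800 / (53/365) = -0.021211 → -2.12%.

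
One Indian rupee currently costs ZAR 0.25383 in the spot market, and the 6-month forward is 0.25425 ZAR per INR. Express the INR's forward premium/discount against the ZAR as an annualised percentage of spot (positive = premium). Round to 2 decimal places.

T = 6/12 years.
Period premium: (0.25425 − 0.25383)/0.25383 = 0.0016547.
×(1/T) gives 0.33% p.a.

+0.33%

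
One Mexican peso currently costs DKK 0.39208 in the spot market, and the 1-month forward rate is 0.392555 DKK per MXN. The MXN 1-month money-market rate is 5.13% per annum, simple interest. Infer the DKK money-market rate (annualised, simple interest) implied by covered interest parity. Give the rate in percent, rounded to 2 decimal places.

6.59%

T = 1/12 years.
CIP gives F = S · g_DKK/g_MXN, so g_DKK/g_MXN = 0.392555/0.39208 = 1.0012115.
The MXN side grows by 1 + 0.0513×1/12 = 1.004275.
That pins the DKK growth at 1.0054917.
(1.0054917 − 1)/T = 0.065900, i.e. 6.59%.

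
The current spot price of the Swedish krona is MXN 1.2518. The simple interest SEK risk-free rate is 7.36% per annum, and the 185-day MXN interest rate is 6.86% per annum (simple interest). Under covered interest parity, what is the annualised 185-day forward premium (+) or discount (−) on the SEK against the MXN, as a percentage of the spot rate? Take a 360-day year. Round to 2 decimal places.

T = 185/360 years.
No-arbitrage forward: 1.2518 × 1.0352528 / 1.0378222 = 1.2487008 MXN/SEK.
(F − S)/S ÷ T = (1.2487008 − 1.2518)/1.2518/(185/360) = -0.004818 → -0.48%.

-0.48%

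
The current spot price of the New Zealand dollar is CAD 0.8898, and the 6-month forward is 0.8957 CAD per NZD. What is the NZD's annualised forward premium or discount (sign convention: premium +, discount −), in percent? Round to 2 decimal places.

+1.33%

T = 6/12 years.
NZD trades forward at +0.66307% vs spot over the period.
Annualise by dividing by T: 0.0066307 / (6/12) = 0.013261 → 1.33%.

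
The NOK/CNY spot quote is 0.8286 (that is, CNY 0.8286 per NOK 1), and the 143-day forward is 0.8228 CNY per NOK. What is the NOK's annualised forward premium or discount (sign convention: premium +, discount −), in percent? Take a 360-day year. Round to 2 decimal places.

-1.76%

T = 143/360 years.
(F − S)/S = (0.8228 − 0.8286)/0.8286 = -0.0069998.
×(1/T) gives -1.76% p.a.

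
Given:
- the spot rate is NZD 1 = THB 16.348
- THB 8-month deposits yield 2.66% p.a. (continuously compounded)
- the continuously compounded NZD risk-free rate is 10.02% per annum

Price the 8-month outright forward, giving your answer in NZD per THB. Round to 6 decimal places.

0.064246

T = 8/12 years.
THB accumulates by e^(0.0266×8/12) = 1.0178915.
NZD accumulates by e^(0.1002×8/12) = 1.0690816.
So F = 16.348 × 1.0178915 / 1.0690816 = 15.56522 (THB/NZD).
Invert for NZD per THB: 1 / 15.56522 = 0.064246.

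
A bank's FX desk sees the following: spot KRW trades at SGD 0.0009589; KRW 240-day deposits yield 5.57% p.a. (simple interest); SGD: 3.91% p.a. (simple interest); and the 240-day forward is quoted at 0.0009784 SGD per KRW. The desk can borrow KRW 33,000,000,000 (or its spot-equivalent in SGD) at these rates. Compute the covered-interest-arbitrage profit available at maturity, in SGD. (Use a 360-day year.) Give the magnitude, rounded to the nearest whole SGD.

SGD 1,017,586

T = 240/360 years.
Route A — deposit KRW, sell forward: 33,000,000,000 × 1.0371333333 × 0.0009784 = SGD 33,486,131.36.
Route B — convert at spot, deposit SGD: 33,000,000,000 × 0.0009589 × 1.0260666667 = SGD 32,468,545.78.
The quoted forward overvalues KRW, so borrow SGD, buy KRW at spot, deposit the KRW at 5.57%, and sell the proceeds forward at 0.0009784.
Arbitrage profit = |33,486,131.36 − 32,468,545.78| = SGD 1,017,586.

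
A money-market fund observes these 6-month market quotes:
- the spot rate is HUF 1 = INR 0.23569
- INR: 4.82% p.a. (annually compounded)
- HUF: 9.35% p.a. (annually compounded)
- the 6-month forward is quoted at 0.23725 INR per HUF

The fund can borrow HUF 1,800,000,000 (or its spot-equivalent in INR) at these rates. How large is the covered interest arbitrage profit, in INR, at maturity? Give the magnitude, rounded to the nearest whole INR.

INR 12,222,622

T = 6/12 years.
Invest the HUF and cover forward: 1,800,000,000 × 1.04570550348 × 0.23725 = INR 446,568,535.26.
Convert at spot and invest in INR: 1,800,000,000 × 0.23569 × 1.02381638979 = INR 434,345,912.84.
The quoted forward overvalues HUF, so borrow INR, buy HUF at spot, deposit the HUF at 9.35%, and sell the proceeds forward at 0.23725.
The gap between the two covered legs is INR 12,222,622.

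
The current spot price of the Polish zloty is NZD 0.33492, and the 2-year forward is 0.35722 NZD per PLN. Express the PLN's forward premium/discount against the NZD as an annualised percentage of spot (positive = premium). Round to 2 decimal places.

T = 2 years.
(F − S)/S = (0.35722 − 0.33492)/0.33492 = 0.0665831.
Per annum: 0.0665831 / 2 = 0.033292 = 3.33%.

+3.33%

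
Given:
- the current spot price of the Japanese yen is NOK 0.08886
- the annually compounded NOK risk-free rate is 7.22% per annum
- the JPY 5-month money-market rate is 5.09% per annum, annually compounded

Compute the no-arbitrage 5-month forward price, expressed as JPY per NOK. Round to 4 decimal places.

T = 5/12 years.
NOK accumulates by (1 + 0.0722)^(5/12) = 1.0294729.
Growth of 1 JPY over T: (1 + 0.0509)^(5/12) = 1.02090167.
CIP: F = S · (grow NOK)/(grow JPY) = 0.08886 × 1.0294729/1.02090167 = 0.089606046 NOK per JPY.
Invert for JPY per NOK: 1 / 0.089606046 = 11.1600.

11.1600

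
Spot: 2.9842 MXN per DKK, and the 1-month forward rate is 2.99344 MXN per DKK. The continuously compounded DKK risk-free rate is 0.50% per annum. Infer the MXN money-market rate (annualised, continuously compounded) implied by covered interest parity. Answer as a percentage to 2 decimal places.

T = 1/12 years.
By CIP, F/S equals the MXN-to-DKK growth ratio: 2.99344/2.9842 = 1.0030963.
The DKK side grows by e^(0.0050×1/12) = 1.0004168.
So the MXN growth factor = 1.0035144.
Take logs: ln 1.0035144 / (1/12) = 0.042099, so 4.21%.

4.21%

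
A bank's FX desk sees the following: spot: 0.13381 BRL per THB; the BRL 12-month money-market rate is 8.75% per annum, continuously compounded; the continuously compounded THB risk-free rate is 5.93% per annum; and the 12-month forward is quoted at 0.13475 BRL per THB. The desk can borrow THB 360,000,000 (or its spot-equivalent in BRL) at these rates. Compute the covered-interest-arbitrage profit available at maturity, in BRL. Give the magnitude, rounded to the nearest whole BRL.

T = 1 year.
Invest the THB and cover forward: 360,000,000 × 1.0610935211 × 0.13475 = BRL 51,473,646.71.
Convert at spot and invest in BRL: 360,000,000 × 0.13381 × 1.0914422644 = BRL 52,576,520.18.
The quoted forward undervalues THB, so borrow THB, convert to BRL at spot, deposit the BRL at 8.75%, and buy THB forward at 0.13475 to cover the loan.
Arbitrage profit = |51,473,646.71 − 52,576,520.18| = BRL 1,102,873.

BRL 1,102,873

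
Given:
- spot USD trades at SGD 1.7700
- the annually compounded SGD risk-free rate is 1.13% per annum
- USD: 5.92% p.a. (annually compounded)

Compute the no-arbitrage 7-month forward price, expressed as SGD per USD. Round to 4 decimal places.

T = 7/12 years.
SGD accumulates by (1 + 0.0113)^(7/12) = 1.0065762.
USD growth factor: (1 + 0.0592)^(7/12) = 1.0341189.
So F = 1.77 × 1.0065762 / 1.0341189 = 1.722858 (SGD/USD).

1.7229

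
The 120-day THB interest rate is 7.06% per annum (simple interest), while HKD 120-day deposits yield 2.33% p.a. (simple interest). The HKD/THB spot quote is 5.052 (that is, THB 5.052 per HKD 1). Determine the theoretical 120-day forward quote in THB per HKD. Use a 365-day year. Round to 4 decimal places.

T = 120/365 years.
THB accumulates by 1 + 0.0706×120/365 = 1.023211.
HKD accumulates by 1 + 0.0233×120/365 = 1.0076603.
So F = 5.052 × 1.023211 / 1.0076603 = 5.129965 (THB/HKD).

5.1300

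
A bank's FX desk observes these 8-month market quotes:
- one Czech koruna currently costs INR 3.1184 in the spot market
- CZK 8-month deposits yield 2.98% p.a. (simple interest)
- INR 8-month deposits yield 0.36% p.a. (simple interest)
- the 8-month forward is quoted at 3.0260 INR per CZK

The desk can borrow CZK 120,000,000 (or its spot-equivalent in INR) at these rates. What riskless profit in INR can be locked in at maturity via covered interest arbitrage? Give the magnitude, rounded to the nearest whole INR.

T = 8/12 years.
Keep in CZK, deliver into the forward: 120,000,000·1.01986666667·3.0260 = INR 370,333,984.00.
Swap to INR now, deposit: 120,000,000·3.1184·1.002400 = INR 375,106,099.20.
The quoted forward undervalues CZK, so borrow CZK, convert to INR at spot, deposit the INR at 0.36%, and buy CZK forward at 3.0260 to cover the loan.
The gap between the two covered legs is INR 4,772,115.

INR 4,772,115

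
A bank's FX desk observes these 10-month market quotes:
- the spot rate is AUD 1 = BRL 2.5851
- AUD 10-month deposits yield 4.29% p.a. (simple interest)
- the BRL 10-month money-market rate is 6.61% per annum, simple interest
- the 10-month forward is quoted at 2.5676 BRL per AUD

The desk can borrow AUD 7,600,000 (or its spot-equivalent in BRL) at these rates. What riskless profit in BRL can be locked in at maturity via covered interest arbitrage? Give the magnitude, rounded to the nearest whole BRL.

T = 10/12 years.
Keep in AUD, deliver into the forward: 7,600,000·1.035750·2.5676 = BRL 20,211,376.92.
Swap to BRL now, deposit: 7,600,000·2.5851·1.0550833333 = BRL 20,728,969.03.
The quoted forward undervalues AUD, so borrow AUD, convert to BRL at spot, deposit the BRL at 6.61%, and buy AUD forward at 2.5676 to cover the loan.
The gap between the two covered legs is BRL 517,592.

BRL 517,592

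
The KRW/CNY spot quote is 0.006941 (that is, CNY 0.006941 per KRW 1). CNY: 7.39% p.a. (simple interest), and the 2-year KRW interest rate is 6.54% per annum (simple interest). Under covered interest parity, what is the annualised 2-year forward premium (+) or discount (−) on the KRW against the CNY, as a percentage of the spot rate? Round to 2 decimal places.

+0.75%

T = 2 years.
No-arbitrage forward: 0.006941 × 1.147800 / 1.130800 = 0.007045348 CNY/KRW.
Annualised premium = (F − S)/S × (1/T) = (0.007045348 − 0.006941)/0.006941 ÷ 2 = 0.75%.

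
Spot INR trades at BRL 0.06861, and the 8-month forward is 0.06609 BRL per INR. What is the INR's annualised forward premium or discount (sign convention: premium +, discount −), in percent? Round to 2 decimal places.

-5.51%

T = 8/12 years.
Period premium: (0.06609 − 0.06861)/0.06861 = -0.0367293.
×(1/T) gives -5.51% p.a.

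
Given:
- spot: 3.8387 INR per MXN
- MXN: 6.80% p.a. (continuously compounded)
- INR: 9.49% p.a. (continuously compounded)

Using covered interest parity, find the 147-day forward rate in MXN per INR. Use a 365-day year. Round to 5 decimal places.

T = 147/365 years.
INR accumulates by e^(0.0949×147/365) = 1.0389598.
MXN growth factor: e^(0.0680×147/365) = 1.0277648.
CIP: F = S · (grow INR)/(grow MXN) = 3.8387 × 1.0389598/1.0277648 = 3.880513 INR per MXN.
Invert for MXN per INR: 1 / 3.880513 = 0.25770.

0.25770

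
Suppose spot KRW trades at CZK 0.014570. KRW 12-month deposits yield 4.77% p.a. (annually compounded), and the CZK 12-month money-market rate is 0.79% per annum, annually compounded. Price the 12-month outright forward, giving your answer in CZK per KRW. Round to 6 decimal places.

T = 1 year.
Growth of 1 CZK over T: (1 + 0.0079)^1 = 1.007900.
KRW accumulates by (1 + 0.0477)^1 = 1.047700.
CIP: F = S · (grow CZK)/(grow KRW) = 0.01457 × 1.007900/1.047700 = 0.01401652 CZK per KRW.

0.014017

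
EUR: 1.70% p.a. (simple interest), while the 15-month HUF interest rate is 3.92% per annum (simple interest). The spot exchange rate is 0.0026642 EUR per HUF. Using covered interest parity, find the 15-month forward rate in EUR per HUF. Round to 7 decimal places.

0.0025937

T = 15/12 years.
EUR accumulates by 1 + 0.0170×15/12 = 1.021250.
HUF growth factor: 1 + 0.0392×15/12 = 1.049000.
CIP: F = S · (grow EUR)/(grow HUF) = 0.0026642 × 1.021250/1.049000 = 0.002593722 EUR per HUF.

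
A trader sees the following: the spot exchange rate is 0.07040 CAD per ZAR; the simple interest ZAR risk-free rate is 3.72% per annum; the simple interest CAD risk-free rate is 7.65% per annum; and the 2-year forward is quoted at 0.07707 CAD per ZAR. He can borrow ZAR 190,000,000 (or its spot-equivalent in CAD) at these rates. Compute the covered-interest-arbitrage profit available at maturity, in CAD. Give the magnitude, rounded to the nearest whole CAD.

CAD 310,234

T = 2 years.
Invest the ZAR and cover forward: 190,000,000 × 1.074400 × 0.07707 = CAD 15,732,761.52.
Convert at spot and invest in CAD: 190,000,000 × 0.07040 × 1.153000 = CAD 15,422,528.00.
The quoted forward overvalues ZAR, so borrow CAD, buy ZAR at spot, deposit the ZAR at 3.72%, and sell the proceeds forward at 0.07707.
The gap between the two covered legs is CAD 310,234.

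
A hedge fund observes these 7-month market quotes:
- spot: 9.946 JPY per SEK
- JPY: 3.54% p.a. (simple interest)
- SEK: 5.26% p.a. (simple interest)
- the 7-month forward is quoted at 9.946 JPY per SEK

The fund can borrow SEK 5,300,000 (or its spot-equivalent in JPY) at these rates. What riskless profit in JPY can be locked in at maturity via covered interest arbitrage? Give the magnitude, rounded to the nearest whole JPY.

JPY 528,895

T = 7/12 years.
Invest the SEK and cover forward: 5,300,000 × 1.0306833333 × 9.946 = JPY 54,331,235.09.
Convert at spot and invest in JPY: 5,300,000 × 9.946 × 1.020650 = JPY 53,802,339.97.
The quoted forward overvalues SEK, so borrow JPY, buy SEK at spot, deposit the SEK at 5.26%, and sell the proceeds forward at 9.946.
Profit = 54,331,235.09 − 53,802,339.97 = JPY 528,895.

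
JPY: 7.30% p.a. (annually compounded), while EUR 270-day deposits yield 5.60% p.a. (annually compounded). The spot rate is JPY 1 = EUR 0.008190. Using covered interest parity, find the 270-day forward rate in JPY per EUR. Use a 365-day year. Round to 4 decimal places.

T = 270/365 years.
EUR growth factor: (1 + 0.0560)^(270/365) = 1.041129653.
JPY growth factor: (1 + 0.0730)^(270/365) = 1.053502112.
Forward (EUR per JPY) = 0.00819 × 1.041129653 / 1.053502112 = 0.00809381563.
Invert for JPY per EUR: 1 / 0.00809381563 = 123.5511.

123.5511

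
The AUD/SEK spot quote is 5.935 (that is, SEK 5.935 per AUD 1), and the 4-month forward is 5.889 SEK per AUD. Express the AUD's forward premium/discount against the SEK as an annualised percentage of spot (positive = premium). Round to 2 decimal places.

-2.33%

T = 4/12 years.
Period premium: (5.889 − 5.935)/5.935 = -0.0077506.
×(1/T) gives -2.33% p.a.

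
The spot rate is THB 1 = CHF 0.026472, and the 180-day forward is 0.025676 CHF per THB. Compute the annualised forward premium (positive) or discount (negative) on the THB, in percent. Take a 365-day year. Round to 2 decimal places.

T = 180/365 years.
Period premium: (0.025676 − 0.026472)/0.026472 = -0.0300695.
Per annum: -0.0300695 / (180/365) = -0.060974 = -6.10%.

-6.10%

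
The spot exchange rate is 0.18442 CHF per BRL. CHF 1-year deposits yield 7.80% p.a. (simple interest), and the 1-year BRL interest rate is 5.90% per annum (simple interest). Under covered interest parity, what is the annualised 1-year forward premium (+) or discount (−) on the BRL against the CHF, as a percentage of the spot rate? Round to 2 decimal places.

T = 1 year.
No-arbitrage forward: 0.18442 × 1.078000 / 1.059000 = 0.18772876 CHF/BRL.
(F − S)/S ÷ T = (0.18772876 − 0.18442)/0.18442/1 = 0.017941 → 1.79%.

+1.79%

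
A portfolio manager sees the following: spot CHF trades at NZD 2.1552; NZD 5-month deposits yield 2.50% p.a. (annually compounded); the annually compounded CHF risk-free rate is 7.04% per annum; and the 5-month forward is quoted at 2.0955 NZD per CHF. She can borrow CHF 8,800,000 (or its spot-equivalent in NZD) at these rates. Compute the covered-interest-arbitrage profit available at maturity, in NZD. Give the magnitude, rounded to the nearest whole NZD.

T = 5/12 years.
Invest the CHF and cover forward: 8,800,000 × 1.0287524326 × 2.0955 = NZD 18,970,606.36.
Convert at spot and invest in NZD: 8,800,000 × 2.1552 × 1.0103416981 = NZD 19,161,898.16.
The quoted forward undervalues CHF, so borrow CHF, convert to NZD at spot, deposit the NZD at 2.50%, and buy CHF forward at 2.0955 to cover the loan.
The gap between the two covered legs is NZD 191,292.

NZD 191,292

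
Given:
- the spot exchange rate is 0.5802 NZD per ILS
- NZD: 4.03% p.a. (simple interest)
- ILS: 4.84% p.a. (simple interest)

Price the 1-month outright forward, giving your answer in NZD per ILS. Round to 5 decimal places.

T = 1/12 years.
NZD accumulates by 1 + 0.0403×1/12 = 1.0033583.
ILS growth factor: 1 + 0.0484×1/12 = 1.0040333.
Forward (NZD per ILS) = 0.5802 × 1.0033583 / 1.0040333 = 0.5798099.

0.57981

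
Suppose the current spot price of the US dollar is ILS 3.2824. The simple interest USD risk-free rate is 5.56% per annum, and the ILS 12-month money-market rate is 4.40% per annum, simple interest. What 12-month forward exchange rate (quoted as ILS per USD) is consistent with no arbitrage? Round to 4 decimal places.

3.2463

T = 1 year.
ILS growth factor: 1 + 0.0440×1 = 1.044000.
USD growth factor: 1 + 0.0556×1 = 1.055600.
So F = 3.2824 × 1.044000 / 1.055600 = 3.246330 (ILS/USD).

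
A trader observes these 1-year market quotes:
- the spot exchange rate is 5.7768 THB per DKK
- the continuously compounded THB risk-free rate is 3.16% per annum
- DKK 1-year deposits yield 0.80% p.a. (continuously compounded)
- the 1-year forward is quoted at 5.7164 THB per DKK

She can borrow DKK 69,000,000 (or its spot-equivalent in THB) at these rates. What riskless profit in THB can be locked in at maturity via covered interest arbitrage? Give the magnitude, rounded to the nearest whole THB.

THB 13,796,352

T = 1 year.
Route A — deposit DKK, sell forward: 69,000,000 × 1.0080320855 × 5.7164 = THB 397,599,708.34.
Route B — convert at spot, deposit THB: 69,000,000 × 5.7768 × 1.03210458089 = THB 411,396,060.26.
The quoted forward undervalues DKK, so borrow DKK, convert to THB at spot, deposit the THB at 3.16%, and buy DKK forward at 5.7164 to cover the loan.
The gap between the two covered legs is THB 13,796,352.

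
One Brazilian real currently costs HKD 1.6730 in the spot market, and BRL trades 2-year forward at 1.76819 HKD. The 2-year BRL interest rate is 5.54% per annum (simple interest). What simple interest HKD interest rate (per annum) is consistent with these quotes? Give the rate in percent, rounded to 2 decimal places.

T = 2 years.
F/S = 1.76819/1.673 = 1.0568978 = (growth of HKD) / (growth of BRL).
BRL growth factor: 1 + 0.0554×2 = 1.110800.
Hence g_HKD = 1.1740021.
r = (1.1740021 − 1)/2 = 0.087001 → 8.70%.

8.70%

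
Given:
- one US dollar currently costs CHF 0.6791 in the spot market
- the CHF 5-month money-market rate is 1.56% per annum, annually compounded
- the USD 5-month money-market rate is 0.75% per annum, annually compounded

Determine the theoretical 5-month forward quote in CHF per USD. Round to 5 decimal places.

0.68137

T = 5/12 years.
Growth of 1 CHF over T: (1 + 0.0156)^(5/12) = 1.0064707.
Growth of 1 USD over T: (1 + 0.0075)^(5/12) = 1.0031182.
So F = 0.6791 × 1.0064707 / 1.0031182 = 0.6813696 (CHF/USD).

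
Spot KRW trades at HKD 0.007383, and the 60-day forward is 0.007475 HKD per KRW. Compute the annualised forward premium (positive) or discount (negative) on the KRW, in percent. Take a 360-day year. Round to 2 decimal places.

+7.48%

T = 60/360 years.
KRW trades forward at +1.24611% vs spot over the period.
×(1/T) gives 7.48% p.a.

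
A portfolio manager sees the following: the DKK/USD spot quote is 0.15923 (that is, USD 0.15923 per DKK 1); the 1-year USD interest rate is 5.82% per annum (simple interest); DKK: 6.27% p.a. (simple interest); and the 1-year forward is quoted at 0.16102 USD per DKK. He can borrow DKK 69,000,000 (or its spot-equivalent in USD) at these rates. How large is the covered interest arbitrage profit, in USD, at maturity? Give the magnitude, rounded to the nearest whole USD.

USD 180,695

T = 1 year.
Keep in DKK, deliver into the forward: 69,000,000·1.062700·0.16102 = USD 11,807,000.83.
Swap to USD now, deposit: 69,000,000·0.15923·1.058200 = USD 11,626,305.83.
The quoted forward overvalues DKK, so borrow USD, buy DKK at spot, deposit the DKK at 6.27%, and sell the proceeds forward at 0.16102.
The gap between the two covered legs is USD 180,695.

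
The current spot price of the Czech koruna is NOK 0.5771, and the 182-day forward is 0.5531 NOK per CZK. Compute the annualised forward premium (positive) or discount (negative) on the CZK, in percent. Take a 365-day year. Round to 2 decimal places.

T = 182/365 years.
CZK trades forward at -4.15872% vs spot over the period.
Annualise by dividing by T: -0.0415872 / (182/365) = -0.083403 → -8.34%.

-8.34%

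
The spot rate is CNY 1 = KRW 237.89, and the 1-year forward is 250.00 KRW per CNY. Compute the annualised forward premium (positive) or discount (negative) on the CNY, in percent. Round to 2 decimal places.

T = 1 year.
CNY trades forward at +5.09059% vs spot over the period.
×(1/T) gives 5.09% p.a.

+5.09%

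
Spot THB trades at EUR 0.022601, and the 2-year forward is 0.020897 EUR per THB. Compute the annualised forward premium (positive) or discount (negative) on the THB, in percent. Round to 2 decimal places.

T = 2 years.
THB trades forward at -7.53949% vs spot over the period.
Per annum: -0.0753949 / 2 = -0.037697 = -3.77%.

-3.77%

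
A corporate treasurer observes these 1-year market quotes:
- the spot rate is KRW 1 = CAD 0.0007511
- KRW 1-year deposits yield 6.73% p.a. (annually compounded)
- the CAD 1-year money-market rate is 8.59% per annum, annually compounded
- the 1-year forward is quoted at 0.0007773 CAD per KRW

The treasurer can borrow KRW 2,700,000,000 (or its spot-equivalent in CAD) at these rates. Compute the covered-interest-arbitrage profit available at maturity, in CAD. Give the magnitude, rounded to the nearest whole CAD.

T = 1 year.
Invest the KRW and cover forward: 2,700,000,000 × 1.067300 × 0.0007773 = CAD 2,239,953.18.
Convert at spot and invest in CAD: 2,700,000,000 × 0.0007511 × 1.085900 = CAD 2,202,172.62.
The quoted forward overvalues KRW, so borrow CAD, buy KRW at spot, deposit the KRW at 6.73%, and sell the proceeds forward at 0.0007773.
Arbitrage profit = |2,239,953.18 − 2,202,172.62| = CAD 37,781.

CAD 37,781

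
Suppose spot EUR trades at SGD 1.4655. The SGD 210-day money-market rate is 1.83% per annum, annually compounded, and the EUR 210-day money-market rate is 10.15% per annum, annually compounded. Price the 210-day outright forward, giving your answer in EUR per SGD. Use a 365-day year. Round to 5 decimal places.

0.71390

T = 210/365 years.
SGD growth factor: (1 + 0.0183)^(210/365) = 1.0104882.
Growth of 1 EUR over T: (1 + 0.1015)^(210/365) = 1.0571959.
CIP: F = S · (grow SGD)/(grow EUR) = 1.4655 × 1.0104882/1.0571959 = 1.400753 SGD per EUR.
Invert for EUR per SGD: 1 / 1.400753 = 0.71390.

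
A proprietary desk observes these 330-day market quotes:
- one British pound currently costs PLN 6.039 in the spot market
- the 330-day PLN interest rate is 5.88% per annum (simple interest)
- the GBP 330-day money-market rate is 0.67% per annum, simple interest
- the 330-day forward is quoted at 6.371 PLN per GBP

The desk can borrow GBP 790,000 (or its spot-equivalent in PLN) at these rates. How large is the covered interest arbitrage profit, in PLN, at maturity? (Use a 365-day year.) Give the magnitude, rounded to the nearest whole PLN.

PLN 39,144

T = 330/365 years.
Route A — deposit GBP, sell forward: 790,000 × 1.006057534 × 6.371 = PLN 5,063,578.11.
Route B — convert at spot, deposit PLN: 790,000 × 6.039 × 1.053161644 = PLN 5,024,434.10.
The quoted forward overvalues GBP, so borrow PLN, buy GBP at spot, deposit the GBP at 0.67%, and sell the proceeds forward at 6.371.
The gap between the two covered legs is PLN 39,144.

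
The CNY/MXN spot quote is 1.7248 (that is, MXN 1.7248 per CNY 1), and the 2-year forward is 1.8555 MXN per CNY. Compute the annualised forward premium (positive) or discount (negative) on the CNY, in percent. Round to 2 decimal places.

+3.79%

T = 2 years.
(F − S)/S = (1.8555 − 1.7248)/1.7248 = 0.0757769.
×(1/T) gives 3.79% p.a.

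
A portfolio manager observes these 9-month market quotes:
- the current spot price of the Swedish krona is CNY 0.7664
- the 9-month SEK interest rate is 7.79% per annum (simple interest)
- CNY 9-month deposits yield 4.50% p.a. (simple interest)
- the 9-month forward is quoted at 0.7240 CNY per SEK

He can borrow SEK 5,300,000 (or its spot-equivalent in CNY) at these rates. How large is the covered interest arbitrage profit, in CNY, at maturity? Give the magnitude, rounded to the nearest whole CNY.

CNY 137,621

T = 9/12 years.
Keep in SEK, deliver into the forward: 5,300,000·1.058425·0.7240 = CNY 4,061,388.41.
Swap to CNY now, deposit: 5,300,000·0.7664·1.033750 = CNY 4,199,009.80.
The quoted forward undervalues SEK, so borrow SEK, convert to CNY at spot, deposit the CNY at 4.50%, and buy SEK forward at 0.7240 to cover the loan.
Profit = 4,199,009.80 − 4,061,388.41 = CNY 137,621.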